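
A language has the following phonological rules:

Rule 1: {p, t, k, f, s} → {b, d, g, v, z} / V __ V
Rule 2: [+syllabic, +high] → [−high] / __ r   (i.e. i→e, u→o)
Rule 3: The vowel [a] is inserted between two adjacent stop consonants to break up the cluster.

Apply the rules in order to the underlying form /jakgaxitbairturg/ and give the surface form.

jakagaxitabaertorg

Rule 1 (intervocalic voicing): no segment meets the environment; /jakgaxitbairturg/ is unchanged.
Rule 2 (pre-rhotic lowering): /i/ is a high vowel immediately before /r/, so it lowers to [e]. /u/ is a high vowel immediately before /r/, so it lowers to [o]. /jakgaxitbairturg/ → jakgaxitbaertorg.
Rule 3 (stop-cluster a-epenthesis): /k/ and /g/ form a stop–stop cluster, so [a] is inserted between them. /t/ and /b/ form a stop–stop cluster, so [a] is inserted between them. /jakgaxitbaertorg/ → jakagaxitabaertorg.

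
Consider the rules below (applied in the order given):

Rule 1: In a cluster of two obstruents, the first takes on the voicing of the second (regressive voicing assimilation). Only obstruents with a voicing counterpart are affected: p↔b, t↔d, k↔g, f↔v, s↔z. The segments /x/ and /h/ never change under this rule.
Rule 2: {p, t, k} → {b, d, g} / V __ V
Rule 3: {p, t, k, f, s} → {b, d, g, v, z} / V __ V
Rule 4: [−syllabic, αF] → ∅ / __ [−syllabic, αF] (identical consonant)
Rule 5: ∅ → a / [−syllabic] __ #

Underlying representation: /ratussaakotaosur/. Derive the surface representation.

radusaagodaozura

Rule 1 (regressive voicing assimilation): no segment meets the environment; /ratussaakotaosur/ is unchanged.
Rule 2 (intervocalic voicing): /t/ is a voiceless stop between vowels /a/ and /u/, so it voices to [d]. /k/ is a voiceless stop between vowels /a/ and /o/, so it voices to [g]. /t/ is a voiceless stop between vowels /o/ and /a/, so it voices to [d]. /ratussaakotaosur/ → radussaagodaosur.
Rule 3 (intervocalic voicing): /s/ is a voiceless obstruent between vowels /o/ and /u/, so it voices to [z]. /radussaagodaosur/ → radussaagodaozur.
Rule 4 (degemination): /ss/ is a geminate; the first /s/ deletes. /radussaagodaozur/ → radusaagodaozur.
Rule 5 (final a-epenthesis): the form ends in the consonant /r/, so [a] is inserted word-finally. /radusaagodaozur/ → radusaagodaozura.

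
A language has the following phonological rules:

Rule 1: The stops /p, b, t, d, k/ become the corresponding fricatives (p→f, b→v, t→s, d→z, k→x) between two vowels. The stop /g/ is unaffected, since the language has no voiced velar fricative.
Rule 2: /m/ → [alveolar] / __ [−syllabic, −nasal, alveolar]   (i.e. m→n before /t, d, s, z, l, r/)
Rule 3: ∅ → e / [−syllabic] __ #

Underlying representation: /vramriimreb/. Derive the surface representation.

Rule 1 (intervocalic spirantization): no segment meets the environment; /vramriimreb/ is unchanged.
Rule 2 (nasal place assimilation): /m/ precedes the alveolar consonant /r/, so it assimilates in place to [n]. /m/ precedes the alveolar consonant /r/, so it assimilates in place to [n]. /vramriimreb/ → vranriinreb.
Rule 3 (final e-epenthesis): the form ends in the consonant /b/, so [e] is inserted word-finally. /vranriinreb/ → vranriinrebe.

vranriinrebe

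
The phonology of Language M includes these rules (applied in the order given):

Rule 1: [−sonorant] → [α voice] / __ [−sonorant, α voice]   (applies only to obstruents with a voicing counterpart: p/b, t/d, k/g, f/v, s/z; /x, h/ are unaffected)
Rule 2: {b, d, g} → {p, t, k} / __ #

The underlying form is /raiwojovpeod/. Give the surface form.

raiwojofpeot

Rule 1 (regressive voicing assimilation): /v/ precedes the voiceless obstruent /p/, so it devoices to [f] by assimilation. /raiwojovpeod/ → raiwojofpeod.
Rule 2 (final devoicing): /d/ is a voiced stop in word-final position, so it devoices to [t]. /raiwojofpeod/ → raiwojofpeot.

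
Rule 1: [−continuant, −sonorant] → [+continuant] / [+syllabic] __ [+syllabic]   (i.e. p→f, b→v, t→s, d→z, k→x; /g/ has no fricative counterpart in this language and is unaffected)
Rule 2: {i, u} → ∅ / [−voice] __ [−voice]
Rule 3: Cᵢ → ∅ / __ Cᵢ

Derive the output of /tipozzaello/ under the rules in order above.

tfozaelo

Rule 1 (intervocalic spirantization): /p/ is a stop between vowels /i/ and /o/, so it spirantizes to the fricative [f]. /tipozzaello/ → tifozzaello.
Rule 2 (high vowel syncope): /i/ is a high vowel flanked by voiceless consonants /t/ and /f/, so it deletes. /tifozzaello/ → tfozzaello.
Rule 3 (degemination): /zz/ is a geminate; the first /z/ deletes. /ll/ is a geminate; the first /l/ deletes. /tfozzaello/ → tfozaelo.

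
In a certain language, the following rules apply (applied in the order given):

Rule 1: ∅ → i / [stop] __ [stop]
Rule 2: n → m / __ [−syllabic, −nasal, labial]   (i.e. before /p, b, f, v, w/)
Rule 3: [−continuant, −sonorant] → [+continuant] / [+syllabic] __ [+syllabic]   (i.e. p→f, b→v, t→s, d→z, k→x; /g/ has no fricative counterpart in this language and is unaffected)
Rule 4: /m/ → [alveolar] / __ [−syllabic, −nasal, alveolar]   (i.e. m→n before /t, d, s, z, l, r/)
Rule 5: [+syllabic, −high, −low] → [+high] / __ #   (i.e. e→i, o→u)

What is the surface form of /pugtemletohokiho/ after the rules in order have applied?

pugisenlesohoxihu

Rule 1 (stop-cluster i-epenthesis): /g/ and /t/ form a stop–stop cluster, so [i] is inserted between them. /pugtemletohokiho/ → pugitemletohokiho.
Rule 2 (nasal place assimilation): no segment meets the environment; /pugitemletohokiho/ is unchanged.
Rule 3 (intervocalic spirantization): /t/ is a stop between vowels /i/ and /e/, so it spirantizes to the fricative [s]. /t/ is a stop between vowels /e/ and /o/, so it spirantizes to the fricative [s]. /k/ is a stop between vowels /o/ and /i/, so it spirantizes to the fricative [x]. /pugitemletohokiho/ → pugisemlesohoxiho.
Rule 4 (nasal place assimilation): /m/ precedes the alveolar consonant /l/, so it assimilates in place to [n]. /pugisemlesohoxiho/ → pugisenlesohoxiho.
Rule 5 (final vowel raising): /o/ is a mid vowel in word-final position, so it raises to [u]. /pugisenlesohoxiho/ → pugisenlesohoxihu.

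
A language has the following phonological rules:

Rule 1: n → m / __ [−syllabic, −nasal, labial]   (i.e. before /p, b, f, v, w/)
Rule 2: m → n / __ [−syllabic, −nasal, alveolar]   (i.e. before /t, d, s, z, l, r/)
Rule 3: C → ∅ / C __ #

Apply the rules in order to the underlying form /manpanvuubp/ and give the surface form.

mampamvuub

Rule 1 (nasal place assimilation): /n/ precedes the labial consonant /p/, so it assimilates in place to [m]. /n/ precedes the labial consonant /v/, so it assimilates in place to [m]. /manpanvuubp/ → mampamvuubp.
Rule 2 (nasal place assimilation): no segment meets the environment; /mampamvuubp/ is unchanged.
Rule 3 (final cluster simplification): /p/ is the second consonant of a word-final cluster /bp/, so it deletes. /mampamvuubp/ → mampamvuub.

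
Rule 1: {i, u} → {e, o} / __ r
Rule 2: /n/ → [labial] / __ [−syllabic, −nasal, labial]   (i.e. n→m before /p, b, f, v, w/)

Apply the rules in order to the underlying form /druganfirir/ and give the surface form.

drugamferer

Rule 1 (pre-rhotic lowering): /i/ is a high vowel immediately before /r/, so it lowers to [e]. /i/ is a high vowel immediately before /r/, so it lowers to [e]. /druganfirir/ → druganferer.
Rule 2 (nasal place assimilation): /n/ precedes the labial consonant /f/, so it assimilates in place to [m]. /druganferer/ → drugamferer.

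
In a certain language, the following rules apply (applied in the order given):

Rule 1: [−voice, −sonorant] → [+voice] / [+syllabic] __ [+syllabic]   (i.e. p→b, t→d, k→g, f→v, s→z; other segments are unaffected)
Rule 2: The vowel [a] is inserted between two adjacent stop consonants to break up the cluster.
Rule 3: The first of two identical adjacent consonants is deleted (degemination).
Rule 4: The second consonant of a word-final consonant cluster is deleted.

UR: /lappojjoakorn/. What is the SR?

Rule 1 (intervocalic voicing): /k/ is a voiceless obstruent between vowels /a/ and /o/, so it voices to [g]. /lappojjoakorn/ → lappojjoagorn.
Rule 2 (stop-cluster a-epenthesis): /p/ and /p/ form a stop–stop cluster, so [a] is inserted between them. /lappojjoagorn/ → lapapojjoagorn.
Rule 3 (degemination): /jj/ is a geminate; the first /j/ deletes. /lapapojjoagorn/ → lapapojoagorn.
Rule 4 (final cluster simplification): /n/ is the second consonant of a word-final cluster /rn/, so it deletes. /lapapojoagorn/ → lapapojoagor.

lapapojoagor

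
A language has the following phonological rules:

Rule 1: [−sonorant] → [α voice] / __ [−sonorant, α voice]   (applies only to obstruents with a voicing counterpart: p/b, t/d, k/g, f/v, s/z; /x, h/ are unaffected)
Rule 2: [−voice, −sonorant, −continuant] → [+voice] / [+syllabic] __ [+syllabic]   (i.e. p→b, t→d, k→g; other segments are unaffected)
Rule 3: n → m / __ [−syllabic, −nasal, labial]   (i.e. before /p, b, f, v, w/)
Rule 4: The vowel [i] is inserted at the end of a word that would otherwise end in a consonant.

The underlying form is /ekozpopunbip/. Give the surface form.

Rule 1 (regressive voicing assimilation): /z/ precedes the voiceless obstruent /p/, so it devoices to [s] by assimilation. /ekozpopunbip/ → ekospopunbip.
Rule 2 (intervocalic voicing): /k/ is a voiceless stop between vowels /e/ and /o/, so it voices to [g]. /p/ is a voiceless stop between vowels /o/ and /u/, so it voices to [b]. /ekospopunbip/ → egospobunbip.
Rule 3 (nasal place assimilation): /n/ precedes the labial consonant /b/, so it assimilates in place to [m]. /egospobunbip/ → egospobumbip.
Rule 4 (final i-epenthesis): the form ends in the consonant /p/, so [i] is inserted word-finally. /egospobumbip/ → egospobumbipi.

egospobumbipi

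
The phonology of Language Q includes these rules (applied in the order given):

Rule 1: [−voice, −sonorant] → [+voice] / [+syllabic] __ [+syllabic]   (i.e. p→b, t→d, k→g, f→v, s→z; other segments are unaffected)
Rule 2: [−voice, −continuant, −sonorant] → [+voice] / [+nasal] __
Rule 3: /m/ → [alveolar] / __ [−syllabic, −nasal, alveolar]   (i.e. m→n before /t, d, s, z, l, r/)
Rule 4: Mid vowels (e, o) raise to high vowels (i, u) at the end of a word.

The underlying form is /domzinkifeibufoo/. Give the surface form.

Rule 1 (intervocalic voicing): /f/ is a voiceless obstruent between vowels /i/ and /e/, so it voices to [v]. /f/ is a voiceless obstruent between vowels /u/ and /o/, so it voices to [v]. /domzinkifeibufoo/ → domzinkiveibuvoo.
Rule 2 (post-nasal voicing): /k/ is a voiceless stop immediately after the nasal /n/, so it voices to [g]. /domzinkiveibuvoo/ → domzingiveibuvoo.
Rule 3 (nasal place assimilation): /m/ precedes the alveolar consonant /z/, so it assimilates in place to [n]. /domzingiveibuvoo/ → donzingiveibuvoo.
Rule 4 (final vowel raising): /o/ is a mid vowel in word-final position, so it raises to [u]. /donzingiveibuvoo/ → donzingiveibuvou.

donzingiveibuvou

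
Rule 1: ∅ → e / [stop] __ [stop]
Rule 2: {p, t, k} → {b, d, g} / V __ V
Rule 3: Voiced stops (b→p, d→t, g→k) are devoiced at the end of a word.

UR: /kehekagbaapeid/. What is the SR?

Rule 1 (stop-cluster e-epenthesis): /g/ and /b/ form a stop–stop cluster, so [e] is inserted between them. /kehekagbaapeid/ → kehekagebaapeid.
Rule 2 (intervocalic voicing): /k/ is a voiceless stop between vowels /e/ and /a/, so it voices to [g]. /p/ is a voiceless stop between vowels /a/ and /e/, so it voices to [b]. /kehekagebaapeid/ → kehegagebaabeid.
Rule 3 (final devoicing): /d/ is a voiced stop in word-final position, so it devoices to [t]. /kehegagebaabeid/ → kehegagebaabeit.

kehegagebaabeit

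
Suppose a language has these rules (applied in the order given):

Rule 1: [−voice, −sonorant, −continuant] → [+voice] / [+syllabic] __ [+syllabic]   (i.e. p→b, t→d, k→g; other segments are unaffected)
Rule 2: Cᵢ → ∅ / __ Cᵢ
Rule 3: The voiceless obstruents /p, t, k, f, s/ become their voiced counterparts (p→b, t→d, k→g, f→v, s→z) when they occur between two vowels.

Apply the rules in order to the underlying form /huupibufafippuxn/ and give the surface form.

huubibuvavibuxn

Rule 1 (intervocalic voicing): /p/ is a voiceless stop between vowels /u/ and /i/, so it voices to [b]. /huupibufafippuxn/ → huubibufafippuxn.
Rule 2 (degemination): /pp/ is a geminate; the first /p/ deletes. /huubibufafippuxn/ → huubibufafipuxn.
Rule 3 (intervocalic voicing): /f/ is a voiceless obstruent between vowels /u/ and /a/, so it voices to [v]. /f/ is a voiceless obstruent between vowels /a/ and /i/, so it voices to [v]. /p/ is a voiceless obstruent between vowels /i/ and /u/, so it voices to [b]. /huubibufafipuxn/ → huubibuvavibuxn.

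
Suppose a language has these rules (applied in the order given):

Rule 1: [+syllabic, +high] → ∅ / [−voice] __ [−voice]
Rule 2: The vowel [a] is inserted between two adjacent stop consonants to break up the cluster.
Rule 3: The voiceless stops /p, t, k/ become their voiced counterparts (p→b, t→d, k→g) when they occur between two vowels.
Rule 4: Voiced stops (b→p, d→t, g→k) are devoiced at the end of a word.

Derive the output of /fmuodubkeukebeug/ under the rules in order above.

fmuodubageugebeuk

Rule 1 (high vowel syncope): no segment meets the environment; /fmuodubkeukebeug/ is unchanged.
Rule 2 (stop-cluster a-epenthesis): /b/ and /k/ form a stop–stop cluster, so [a] is inserted between them. /fmuodubkeukebeug/ → fmuodubakeukebeug.
Rule 3 (intervocalic voicing): /k/ is a voiceless stop between vowels /a/ and /e/, so it voices to [g]. /k/ is a voiceless stop between vowels /u/ and /e/, so it voices to [g]. /fmuodubakeukebeug/ → fmuodubageugebeug.
Rule 4 (final devoicing): /g/ is a voiced stop in word-final position, so it devoices to [k]. /fmuodubageugebeug/ → fmuodubageugebeuk.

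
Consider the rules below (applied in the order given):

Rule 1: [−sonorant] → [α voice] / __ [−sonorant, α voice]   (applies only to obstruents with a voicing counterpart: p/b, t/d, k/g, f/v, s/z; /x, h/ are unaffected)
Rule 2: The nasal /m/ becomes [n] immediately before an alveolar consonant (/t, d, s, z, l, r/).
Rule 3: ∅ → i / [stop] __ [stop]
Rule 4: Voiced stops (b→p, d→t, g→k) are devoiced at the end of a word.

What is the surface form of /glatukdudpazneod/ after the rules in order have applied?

Rule 1 (regressive voicing assimilation): /k/ precedes the voiced obstruent /d/, so it voices to [g] by assimilation. /d/ precedes the voiceless obstruent /p/, so it devoices to [t] by assimilation. /glatukdudpazneod/ → glatugdutpazneod.
Rule 2 (nasal place assimilation): no segment meets the environment; /glatugdutpazneod/ is unchanged.
Rule 3 (stop-cluster i-epenthesis): /g/ and /d/ form a stop–stop cluster, so [i] is inserted between them. /t/ and /p/ form a stop–stop cluster, so [i] is inserted between them. /glatugdutpazneod/ → glatugidutipazneod.
Rule 4 (final devoicing): /d/ is a voiced stop in word-final position, so it devoices to [t]. /glatugidutipazneod/ → glatugidutipazneot.

glatugidutipazneot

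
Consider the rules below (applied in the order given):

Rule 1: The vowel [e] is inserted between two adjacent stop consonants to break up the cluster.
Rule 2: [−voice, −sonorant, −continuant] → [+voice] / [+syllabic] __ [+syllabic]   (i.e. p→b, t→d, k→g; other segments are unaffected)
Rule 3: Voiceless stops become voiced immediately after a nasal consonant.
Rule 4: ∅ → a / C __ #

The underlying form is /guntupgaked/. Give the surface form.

gundubegageda

Rule 1 (stop-cluster e-epenthesis): /p/ and /g/ form a stop–stop cluster, so [e] is inserted between them. /guntupgaked/ → guntupegaked.
Rule 2 (intervocalic voicing): /p/ is a voiceless stop between vowels /u/ and /e/, so it voices to [b]. /k/ is a voiceless stop between vowels /a/ and /e/, so it voices to [g]. /guntupegaked/ → guntubegaged.
Rule 3 (post-nasal voicing): /t/ is a voiceless stop immediately after the nasal /n/, so it voices to [d]. /guntubegaged/ → gundubegaged.
Rule 4 (final a-epenthesis): the form ends in the consonant /d/, so [a] is inserted word-finally. /gundubegaged/ → gundubegageda.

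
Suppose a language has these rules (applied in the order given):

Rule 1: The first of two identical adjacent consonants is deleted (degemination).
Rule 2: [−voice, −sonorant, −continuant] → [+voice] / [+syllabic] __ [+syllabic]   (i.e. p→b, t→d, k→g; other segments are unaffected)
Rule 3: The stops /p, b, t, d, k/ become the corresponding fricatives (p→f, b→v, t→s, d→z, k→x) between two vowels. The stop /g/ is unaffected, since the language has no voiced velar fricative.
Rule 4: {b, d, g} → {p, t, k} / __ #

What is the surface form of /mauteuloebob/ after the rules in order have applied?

Rule 1 (degemination): no segment meets the environment; /mauteuloebob/ is unchanged.
Rule 2 (intervocalic voicing): /t/ is a voiceless stop between vowels /u/ and /e/, so it voices to [d]. /mauteuloebob/ → maudeuloebob.
Rule 3 (intervocalic spirantization): /d/ is a stop between vowels /u/ and /e/, so it spirantizes to the fricative [z]. /b/ is a stop between vowels /e/ and /o/, so it spirantizes to the fricative [v]. /maudeuloebob/ → mauzeuloevob.
Rule 4 (final devoicing): /b/ is a voiced stop in word-final position, so it devoices to [p]. /mauzeuloevob/ → mauzeuloevop.

mauzeuloevop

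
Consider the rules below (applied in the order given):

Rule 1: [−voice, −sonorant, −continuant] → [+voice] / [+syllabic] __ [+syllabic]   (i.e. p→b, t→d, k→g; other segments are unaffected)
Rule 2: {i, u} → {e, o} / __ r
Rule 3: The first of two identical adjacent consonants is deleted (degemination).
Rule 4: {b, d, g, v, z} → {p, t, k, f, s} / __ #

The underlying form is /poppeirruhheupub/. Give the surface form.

Rule 1 (intervocalic voicing): /p/ is a voiceless stop between vowels /u/ and /u/, so it voices to [b]. /poppeirruhheupub/ → poppeirruhheubub.
Rule 2 (pre-rhotic lowering): /i/ is a high vowel immediately before /r/, so it lowers to [e]. /poppeirruhheubub/ → poppeerruhheubub.
Rule 3 (degemination): /pp/ is a geminate; the first /p/ deletes. /rr/ is a geminate; the first /r/ deletes. /hh/ is a geminate; the first /h/ deletes. /poppeerruhheubub/ → popeeruheubub.
Rule 4 (final devoicing): /b/ is a voiced obstruent in word-final position, so it devoices to [p]. /popeeruheubub/ → popeeruheubup.

popeeruheubup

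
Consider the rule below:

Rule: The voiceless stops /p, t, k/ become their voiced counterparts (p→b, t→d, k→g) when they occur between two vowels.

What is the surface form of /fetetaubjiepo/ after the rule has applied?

/t/ is a voiceless stop between vowels /e/ and /e/, so it voices to [d].
/t/ is a voiceless stop between vowels /e/ and /a/, so it voices to [d].
/p/ is a voiceless stop between vowels /e/ and /o/, so it voices to [b].
Surface form: [fededaubjiebo].

fededaubjiebo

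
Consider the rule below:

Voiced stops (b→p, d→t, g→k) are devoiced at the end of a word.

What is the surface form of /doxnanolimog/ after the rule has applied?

Scanning /doxnanolimog/: /d/ at position 1 is not in the conditioning environment; /g/ is a voiced stop in word-final position, so it devoices to [k].
Result: [doxnanolimok].

doxnanolimok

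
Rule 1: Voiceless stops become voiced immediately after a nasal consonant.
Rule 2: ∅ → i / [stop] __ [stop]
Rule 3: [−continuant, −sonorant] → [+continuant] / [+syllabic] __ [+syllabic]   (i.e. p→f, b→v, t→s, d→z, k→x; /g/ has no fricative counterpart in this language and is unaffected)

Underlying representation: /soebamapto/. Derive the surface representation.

soevamafiso

Rule 1 (post-nasal voicing): no segment meets the environment; /soebamapto/ is unchanged.
Rule 2 (stop-cluster i-epenthesis): /p/ and /t/ form a stop–stop cluster, so [i] is inserted between them. /soebamapto/ → soebamapito.
Rule 3 (intervocalic spirantization): /b/ is a stop between vowels /e/ and /a/, so it spirantizes to the fricative [v]. /p/ is a stop between vowels /a/ and /i/, so it spirantizes to the fricative [f]. /t/ is a stop between vowels /i/ and /o/, so it spirantizes to the fricative [s]. /soebamapito/ → soevamafiso.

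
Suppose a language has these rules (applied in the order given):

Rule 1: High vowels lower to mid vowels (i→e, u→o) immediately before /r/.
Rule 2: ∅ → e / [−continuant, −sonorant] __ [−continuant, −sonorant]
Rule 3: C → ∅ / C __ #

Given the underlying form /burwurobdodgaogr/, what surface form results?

borworobedodegaog

Rule 1 (pre-rhotic lowering): /u/ is a high vowel immediately before /r/, so it lowers to [o]. /u/ is a high vowel immediately before /r/, so it lowers to [o]. /burwurobdodgaogr/ → borworobdodgaogr.
Rule 2 (stop-cluster e-epenthesis): /b/ and /d/ form a stop–stop cluster, so [e] is inserted between them. /d/ and /g/ form a stop–stop cluster, so [e] is inserted between them. /borworobdodgaogr/ → borworobedodegaogr.
Rule 3 (final cluster simplification): /r/ is the second consonant of a word-final cluster /gr/, so it deletes. /borworobedodegaogr/ → borworobedodegaog.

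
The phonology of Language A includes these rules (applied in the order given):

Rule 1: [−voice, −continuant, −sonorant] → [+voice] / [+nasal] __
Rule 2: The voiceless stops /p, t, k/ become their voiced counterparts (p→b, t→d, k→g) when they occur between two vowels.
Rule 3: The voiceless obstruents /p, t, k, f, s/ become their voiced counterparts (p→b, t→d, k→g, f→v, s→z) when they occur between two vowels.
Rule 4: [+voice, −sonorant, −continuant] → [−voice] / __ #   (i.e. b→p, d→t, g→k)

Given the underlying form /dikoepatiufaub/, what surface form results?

Rule 1 (post-nasal voicing): no segment meets the environment; /dikoepatiufaub/ is unchanged.
Rule 2 (intervocalic voicing): /k/ is a voiceless stop between vowels /i/ and /o/, so it voices to [g]. /p/ is a voiceless stop between vowels /e/ and /a/, so it voices to [b]. /t/ is a voiceless stop between vowels /a/ and /i/, so it voices to [d]. /dikoepatiufaub/ → digoebadiufaub.
Rule 3 (intervocalic voicing): /f/ is a voiceless obstruent between vowels /u/ and /a/, so it voices to [v]. /digoebadiufaub/ → digoebadiuvaub.
Rule 4 (final devoicing): /b/ is a voiced stop in word-final position, so it devoices to [p]. /digoebadiuvaub/ → digoebadiuvaup.

digoebadiuvaup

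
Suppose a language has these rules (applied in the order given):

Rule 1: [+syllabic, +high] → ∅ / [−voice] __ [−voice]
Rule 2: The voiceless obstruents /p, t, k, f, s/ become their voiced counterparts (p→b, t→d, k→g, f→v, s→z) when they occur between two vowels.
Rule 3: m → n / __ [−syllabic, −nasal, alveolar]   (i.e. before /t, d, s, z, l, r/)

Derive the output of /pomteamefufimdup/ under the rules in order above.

Rule 1 (high vowel syncope): /u/ is a high vowel flanked by voiceless consonants /f/ and /f/, so it deletes. /pomteamefufimdup/ → pomteameffimdup.
Rule 2 (intervocalic voicing): no segment meets the environment; /pomteameffimdup/ is unchanged.
Rule 3 (nasal place assimilation): /m/ precedes the alveolar consonant /t/, so it assimilates in place to [n]. /m/ precedes the alveolar consonant /d/, so it assimilates in place to [n]. /pomteameffimdup/ → ponteameffindup.

ponteameffindup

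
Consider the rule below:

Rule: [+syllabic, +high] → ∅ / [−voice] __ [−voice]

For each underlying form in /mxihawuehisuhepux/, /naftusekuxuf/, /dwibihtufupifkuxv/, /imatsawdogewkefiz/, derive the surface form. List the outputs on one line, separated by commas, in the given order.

/mxihawuehisuhepux/: /i/ is a high vowel flanked by voiceless consonants /x/ and /h/, so it deletes. /i/ is a high vowel flanked by voiceless consonants /h/ and /s/, so it deletes. /u/ is a high vowel flanked by voiceless consonants /s/ and /h/, so it deletes. /u/ is a high vowel flanked by voiceless consonants /p/ and /x/, so it deletes. → [mxhawuehshepx].
/naftusekuxuf/: /u/ is a high vowel flanked by voiceless consonants /t/ and /s/, so it deletes. /u/ is a high vowel flanked by voiceless consonants /k/ and /x/, so it deletes. /u/ is a high vowel flanked by voiceless consonants /x/ and /f/, so it deletes. → [naftsekxf].
/dwibihtufupifkuxv/: /u/ is a high vowel flanked by voiceless consonants /t/ and /f/, so it deletes. /u/ is a high vowel flanked by voiceless consonants /f/ and /p/, so it deletes. /i/ is a high vowel flanked by voiceless consonants /p/ and /f/, so it deletes. /u/ is a high vowel flanked by voiceless consonants /k/ and /x/, so it deletes. → [dwibihtfpfkxv].
/imatsawdogewkefiz/: the rule's environment is not met; surfaces unchanged as [imatsawdogewkefiz].

mxhawuehshepx, naftsekxf, dwibihtfpfkxv, imatsawdogewkefiz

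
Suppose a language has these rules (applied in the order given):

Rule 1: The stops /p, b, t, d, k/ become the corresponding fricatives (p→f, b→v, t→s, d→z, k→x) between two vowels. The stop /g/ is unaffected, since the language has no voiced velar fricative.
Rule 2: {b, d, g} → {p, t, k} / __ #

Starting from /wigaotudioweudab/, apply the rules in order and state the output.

Rule 1 (intervocalic spirantization): /t/ is a stop between vowels /o/ and /u/, so it spirantizes to the fricative [s]. /d/ is a stop between vowels /u/ and /i/, so it spirantizes to the fricative [z]. /d/ is a stop between vowels /u/ and /a/, so it spirantizes to the fricative [z]. /wigaotudioweudab/ → wigaosuzioweuzab.
Rule 2 (final devoicing): /b/ is a voiced stop in word-final position, so it devoices to [p]. /wigaosuzioweuzab/ → wigaosuzioweuzap.

wigaosuzioweuzap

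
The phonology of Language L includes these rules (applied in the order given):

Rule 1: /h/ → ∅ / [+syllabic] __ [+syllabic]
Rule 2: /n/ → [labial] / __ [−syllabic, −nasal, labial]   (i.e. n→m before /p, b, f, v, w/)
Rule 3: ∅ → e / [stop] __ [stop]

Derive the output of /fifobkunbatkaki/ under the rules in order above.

Rule 1 (intervocalic h-deletion): no segment meets the environment; /fifobkunbatkaki/ is unchanged.
Rule 2 (nasal place assimilation): /n/ precedes the labial consonant /b/, so it assimilates in place to [m]. /fifobkunbatkaki/ → fifobkumbatkaki.
Rule 3 (stop-cluster e-epenthesis): /b/ and /k/ form a stop–stop cluster, so [e] is inserted between them. /t/ and /k/ form a stop–stop cluster, so [e] is inserted between them. /fifobkumbatkaki/ → fifobekumbatekaki.

fifobekumbatekaki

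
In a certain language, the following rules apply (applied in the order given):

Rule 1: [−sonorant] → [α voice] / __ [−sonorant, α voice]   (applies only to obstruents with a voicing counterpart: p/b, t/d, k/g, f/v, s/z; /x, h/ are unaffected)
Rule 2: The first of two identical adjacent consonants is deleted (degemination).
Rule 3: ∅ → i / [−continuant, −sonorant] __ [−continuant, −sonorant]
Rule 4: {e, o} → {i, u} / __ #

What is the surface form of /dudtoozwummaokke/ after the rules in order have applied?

dutoozwumaoki

Rule 1 (regressive voicing assimilation): /d/ precedes the voiceless obstruent /t/, so it devoices to [t] by assimilation. /dudtoozwummaokke/ → duttoozwummaokke.
Rule 2 (degemination): /tt/ is a geminate; the first /t/ deletes. /mm/ is a geminate; the first /m/ deletes. /kk/ is a geminate; the first /k/ deletes. /duttoozwummaokke/ → dutoozwumaoke.
Rule 3 (stop-cluster i-epenthesis): no segment meets the environment; /dutoozwumaoke/ is unchanged.
Rule 4 (final vowel raising): /e/ is a mid vowel in word-final position, so it raises to [i]. /dutoozwumaoke/ → dutoozwumaoki.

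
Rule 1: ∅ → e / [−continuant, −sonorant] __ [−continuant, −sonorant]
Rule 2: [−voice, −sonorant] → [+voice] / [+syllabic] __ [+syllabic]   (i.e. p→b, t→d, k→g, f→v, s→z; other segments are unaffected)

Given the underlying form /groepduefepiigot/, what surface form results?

groebeduevebiigot

Rule 1 (stop-cluster e-epenthesis): /p/ and /d/ form a stop–stop cluster, so [e] is inserted between them. /groepduefepiigot/ → groepeduefepiigot.
Rule 2 (intervocalic voicing): /p/ is a voiceless obstruent between vowels /e/ and /e/, so it voices to [b]. /f/ is a voiceless obstruent between vowels /e/ and /e/, so it voices to [v]. /p/ is a voiceless obstruent between vowels /e/ and /i/, so it voices to [b]. /groepeduefepiigot/ → groebeduevebiigot.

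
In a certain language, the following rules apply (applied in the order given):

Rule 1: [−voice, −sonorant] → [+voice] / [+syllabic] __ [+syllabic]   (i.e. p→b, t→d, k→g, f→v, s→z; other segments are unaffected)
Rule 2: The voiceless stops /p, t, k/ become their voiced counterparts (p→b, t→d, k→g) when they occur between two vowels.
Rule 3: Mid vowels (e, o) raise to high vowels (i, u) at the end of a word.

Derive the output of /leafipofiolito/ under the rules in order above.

leaviboviolidu

Rule 1 (intervocalic voicing): /f/ is a voiceless obstruent between vowels /a/ and /i/, so it voices to [v]. /p/ is a voiceless obstruent between vowels /i/ and /o/, so it voices to [b]. /f/ is a voiceless obstruent between vowels /o/ and /i/, so it voices to [v]. /t/ is a voiceless obstruent between vowels /i/ and /o/, so it voices to [d]. /leafipofiolito/ → leaviboviolido.
Rule 2 (intervocalic voicing): no segment meets the environment; /leaviboviolido/ is unchanged.
Rule 3 (final vowel raising): /o/ is a mid vowel in word-final position, so it raises to [u]. /leaviboviolido/ → leaviboviolidu.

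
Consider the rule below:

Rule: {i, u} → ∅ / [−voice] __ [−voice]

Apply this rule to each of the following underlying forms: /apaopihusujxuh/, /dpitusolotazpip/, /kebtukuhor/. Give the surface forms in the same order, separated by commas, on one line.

apaophsujxh, dptsolotazpp, kebtkhor

/apaopihusujxuh/: /i/ is a high vowel flanked by voiceless consonants /p/ and /h/, so it deletes. /u/ is a high vowel flanked by voiceless consonants /h/ and /s/, so it deletes. /u/ is a high vowel flanked by voiceless consonants /x/ and /h/, so it deletes. → [apaophsujxh].
/dpitusolotazpip/: /i/ is a high vowel flanked by voiceless consonants /p/ and /t/, so it deletes. /u/ is a high vowel flanked by voiceless consonants /t/ and /s/, so it deletes. /i/ is a high vowel flanked by voiceless consonants /p/ and /p/, so it deletes. → [dptsolotazpp].
/kebtukuhor/: /u/ is a high vowel flanked by voiceless consonants /t/ and /k/, so it deletes. /u/ is a high vowel flanked by voiceless consonants /k/ and /h/, so it deletes. → [kebtkhor].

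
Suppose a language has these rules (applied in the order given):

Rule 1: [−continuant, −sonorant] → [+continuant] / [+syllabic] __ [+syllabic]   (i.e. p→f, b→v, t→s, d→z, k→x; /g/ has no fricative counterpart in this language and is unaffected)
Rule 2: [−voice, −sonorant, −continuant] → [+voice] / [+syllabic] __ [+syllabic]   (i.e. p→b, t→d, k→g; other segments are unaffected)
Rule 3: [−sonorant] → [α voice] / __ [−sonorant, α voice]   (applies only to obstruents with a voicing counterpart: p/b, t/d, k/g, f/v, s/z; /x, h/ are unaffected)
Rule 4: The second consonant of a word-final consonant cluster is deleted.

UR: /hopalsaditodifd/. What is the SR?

hofalsazisoziv

Rule 1 (intervocalic spirantization): /p/ is a stop between vowels /o/ and /a/, so it spirantizes to the fricative [f]. /d/ is a stop between vowels /a/ and /i/, so it spirantizes to the fricative [z]. /t/ is a stop between vowels /i/ and /o/, so it spirantizes to the fricative [s]. /d/ is a stop between vowels /o/ and /i/, so it spirantizes to the fricative [z]. /hopalsaditodifd/ → hofalsazisozifd.
Rule 2 (intervocalic voicing): no segment meets the environment; /hofalsazisozifd/ is unchanged.
Rule 3 (regressive voicing assimilation): /f/ precedes the voiced obstruent /d/, so it voices to [v] by assimilation. /hofalsazisozifd/ → hofalsazisozivd.
Rule 4 (final cluster simplification): /d/ is the second consonant of a word-final cluster /vd/, so it deletes. /hofalsazisozivd/ → hofalsazisoziv.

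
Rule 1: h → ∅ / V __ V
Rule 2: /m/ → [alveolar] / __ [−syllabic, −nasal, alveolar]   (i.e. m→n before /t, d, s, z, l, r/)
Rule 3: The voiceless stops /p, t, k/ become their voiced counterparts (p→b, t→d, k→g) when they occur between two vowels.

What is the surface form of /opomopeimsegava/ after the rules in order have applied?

obomobeinsegava

Rule 1 (intervocalic h-deletion): no segment meets the environment; /opomopeimsegava/ is unchanged.
Rule 2 (nasal place assimilation): /m/ precedes the alveolar consonant /s/, so it assimilates in place to [n]. /opomopeimsegava/ → opomopeinsegava.
Rule 3 (intervocalic voicing): /p/ is a voiceless stop between vowels /o/ and /o/, so it voices to [b]. /p/ is a voiceless stop between vowels /o/ and /e/, so it voices to [b]. /opomopeinsegava/ → obomobeinsegava.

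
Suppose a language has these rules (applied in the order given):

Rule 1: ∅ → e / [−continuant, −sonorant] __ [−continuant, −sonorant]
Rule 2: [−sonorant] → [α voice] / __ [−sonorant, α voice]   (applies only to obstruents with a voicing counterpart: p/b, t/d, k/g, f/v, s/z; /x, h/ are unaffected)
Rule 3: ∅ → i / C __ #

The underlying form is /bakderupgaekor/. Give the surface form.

Rule 1 (stop-cluster e-epenthesis): /k/ and /d/ form a stop–stop cluster, so [e] is inserted between them. /p/ and /g/ form a stop–stop cluster, so [e] is inserted between them. /bakderupgaekor/ → bakederupegaekor.
Rule 2 (regressive voicing assimilation): no segment meets the environment; /bakederupegaekor/ is unchanged.
Rule 3 (final i-epenthesis): the form ends in the consonant /r/, so [i] is inserted word-finally. /bakederupegaekor/ → bakederupegaekori.

bakederupegaekori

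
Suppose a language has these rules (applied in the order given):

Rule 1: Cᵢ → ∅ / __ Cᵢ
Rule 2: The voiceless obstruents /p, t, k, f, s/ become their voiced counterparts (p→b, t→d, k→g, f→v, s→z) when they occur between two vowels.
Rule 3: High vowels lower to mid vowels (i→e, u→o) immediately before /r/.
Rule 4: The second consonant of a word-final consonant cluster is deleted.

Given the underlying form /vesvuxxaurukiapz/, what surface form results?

vesvuxaorugiap

Rule 1 (degemination): /xx/ is a geminate; the first /x/ deletes. /vesvuxxaurukiapz/ → vesvuxaurukiapz.
Rule 2 (intervocalic voicing): /k/ is a voiceless obstruent between vowels /u/ and /i/, so it voices to [g]. /vesvuxaurukiapz/ → vesvuxaurugiapz.
Rule 3 (pre-rhotic lowering): /u/ is a high vowel immediately before /r/, so it lowers to [o]. /vesvuxaurugiapz/ → vesvuxaorugiapz.
Rule 4 (final cluster simplification): /z/ is the second consonant of a word-final cluster /pz/, so it deletes. /vesvuxaorugiapz/ → vesvuxaorugiap.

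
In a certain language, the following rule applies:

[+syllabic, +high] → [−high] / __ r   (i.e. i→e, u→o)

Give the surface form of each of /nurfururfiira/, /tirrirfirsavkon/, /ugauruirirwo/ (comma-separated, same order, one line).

norfororfiera, terrerfersavkon, ugaoruererwo

/nurfururfiira/: /u/ is a high vowel immediately before /r/, so it lowers to [o]. /u/ is a high vowel immediately before /r/, so it lowers to [o]. /u/ is a high vowel immediately before /r/, so it lowers to [o]. /i/ is a high vowel immediately before /r/, so it lowers to [e]. → [norfororfiera].
/tirrirfirsavkon/: /i/ is a high vowel immediately before /r/, so it lowers to [e]. /i/ is a high vowel immediately before /r/, so it lowers to [e]. /i/ is a high vowel immediately before /r/, so it lowers to [e]. → [terrerfersavkon].
/ugauruirirwo/: /u/ is a high vowel immediately before /r/, so it lowers to [o]. /i/ is a high vowel immediately before /r/, so it lowers to [e]. /i/ is a high vowel immediately before /r/, so it lowers to [e]. → [ugaoruererwo].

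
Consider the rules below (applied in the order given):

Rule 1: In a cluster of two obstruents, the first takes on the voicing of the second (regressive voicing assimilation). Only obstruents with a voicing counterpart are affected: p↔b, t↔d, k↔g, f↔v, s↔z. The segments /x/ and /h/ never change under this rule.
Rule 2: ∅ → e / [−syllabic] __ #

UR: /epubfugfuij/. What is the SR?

epupfukfuije

Rule 1 (regressive voicing assimilation): /b/ precedes the voiceless obstruent /f/, so it devoices to [p] by assimilation. /g/ precedes the voiceless obstruent /f/, so it devoices to [k] by assimilation. /epubfugfuij/ → epupfukfuij.
Rule 2 (final e-epenthesis): the form ends in the consonant /j/, so [e] is inserted word-finally. /epupfukfuij/ → epupfukfuije.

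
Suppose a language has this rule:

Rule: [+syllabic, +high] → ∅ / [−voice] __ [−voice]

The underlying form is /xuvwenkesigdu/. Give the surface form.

xuvwenkesigdu

No segment of /xuvwenkesigdu/ meets the structural description of the rule, so the form surfaces unchanged.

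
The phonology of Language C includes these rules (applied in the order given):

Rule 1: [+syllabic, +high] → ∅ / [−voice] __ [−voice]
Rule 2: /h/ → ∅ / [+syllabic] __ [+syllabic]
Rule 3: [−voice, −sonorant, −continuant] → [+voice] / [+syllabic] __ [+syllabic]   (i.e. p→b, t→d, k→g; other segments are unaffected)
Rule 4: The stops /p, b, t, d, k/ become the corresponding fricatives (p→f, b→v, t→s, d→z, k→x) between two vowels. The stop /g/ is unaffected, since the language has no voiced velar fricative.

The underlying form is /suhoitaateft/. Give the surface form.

shoizaazeft

Rule 1 (high vowel syncope): /u/ is a high vowel flanked by voiceless consonants /s/ and /h/, so it deletes. /suhoitaateft/ → shoitaateft.
Rule 2 (intervocalic h-deletion): no segment meets the environment; /shoitaateft/ is unchanged.
Rule 3 (intervocalic voicing): /t/ is a voiceless stop between vowels /i/ and /a/, so it voices to [d]. /t/ is a voiceless stop between vowels /a/ and /e/, so it voices to [d]. /shoitaateft/ → shoidaadeft.
Rule 4 (intervocalic spirantization): /d/ is a stop between vowels /i/ and /a/, so it spirantizes to the fricative [z]. /d/ is a stop between vowels /a/ and /e/, so it spirantizes to the fricative [z]. /shoidaadeft/ → shoizaazeft.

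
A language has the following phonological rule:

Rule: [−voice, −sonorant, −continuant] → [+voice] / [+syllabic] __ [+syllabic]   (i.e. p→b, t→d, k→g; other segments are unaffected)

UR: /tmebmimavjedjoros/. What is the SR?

No segment of /tmebmimavjedjoros/ meets the structural description of the rule, so the form surfaces unchanged.

tmebmimavjedjoros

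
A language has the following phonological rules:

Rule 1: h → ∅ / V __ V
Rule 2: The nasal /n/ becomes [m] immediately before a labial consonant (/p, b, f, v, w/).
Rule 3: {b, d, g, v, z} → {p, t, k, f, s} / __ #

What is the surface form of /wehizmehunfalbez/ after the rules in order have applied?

weizmeumfalbes

Rule 1 (intervocalic h-deletion): /h/ occurs between vowels /e/ and /i/, so it deletes. /h/ occurs between vowels /e/ and /u/, so it deletes. /wehizmehunfalbez/ → weizmeunfalbez.
Rule 2 (nasal place assimilation): /n/ precedes the labial consonant /f/, so it assimilates in place to [m]. /weizmeunfalbez/ → weizmeumfalbez.
Rule 3 (final devoicing): /z/ is a voiced obstruent in word-final position, so it devoices to [s]. /weizmeumfalbez/ → weizmeumfalbes.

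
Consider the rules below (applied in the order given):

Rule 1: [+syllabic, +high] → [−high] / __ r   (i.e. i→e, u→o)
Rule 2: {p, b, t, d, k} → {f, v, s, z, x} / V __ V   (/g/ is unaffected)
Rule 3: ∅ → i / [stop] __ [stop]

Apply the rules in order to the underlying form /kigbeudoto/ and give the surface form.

kigibeuzoso

Rule 1 (pre-rhotic lowering): no segment meets the environment; /kigbeudoto/ is unchanged.
Rule 2 (intervocalic spirantization): /d/ is a stop between vowels /u/ and /o/, so it spirantizes to the fricative [z]. /t/ is a stop between vowels /o/ and /o/, so it spirantizes to the fricative [s]. /kigbeudoto/ → kigbeuzoso.
Rule 3 (stop-cluster i-epenthesis): /g/ and /b/ form a stop–stop cluster, so [i] is inserted between them. /kigbeuzoso/ → kigibeuzoso.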